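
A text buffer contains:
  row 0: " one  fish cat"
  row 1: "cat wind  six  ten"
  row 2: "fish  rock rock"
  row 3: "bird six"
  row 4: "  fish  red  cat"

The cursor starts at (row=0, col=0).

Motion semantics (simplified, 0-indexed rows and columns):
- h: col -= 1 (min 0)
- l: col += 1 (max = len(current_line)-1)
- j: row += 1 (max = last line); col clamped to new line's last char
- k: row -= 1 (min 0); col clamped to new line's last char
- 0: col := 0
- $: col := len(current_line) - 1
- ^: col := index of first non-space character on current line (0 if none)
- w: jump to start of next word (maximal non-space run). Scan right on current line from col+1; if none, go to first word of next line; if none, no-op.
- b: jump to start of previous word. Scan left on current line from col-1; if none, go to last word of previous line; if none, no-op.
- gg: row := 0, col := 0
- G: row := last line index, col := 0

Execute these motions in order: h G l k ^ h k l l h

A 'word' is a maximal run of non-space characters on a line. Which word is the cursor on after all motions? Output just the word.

After 1 (h): row=0 col=0 char='_'
After 2 (G): row=4 col=0 char='_'
After 3 (l): row=4 col=1 char='_'
After 4 (k): row=3 col=1 char='i'
After 5 (^): row=3 col=0 char='b'
After 6 (h): row=3 col=0 char='b'
After 7 (k): row=2 col=0 char='f'
After 8 (l): row=2 col=1 char='i'
After 9 (l): row=2 col=2 char='s'
After 10 (h): row=2 col=1 char='i'

Answer: fish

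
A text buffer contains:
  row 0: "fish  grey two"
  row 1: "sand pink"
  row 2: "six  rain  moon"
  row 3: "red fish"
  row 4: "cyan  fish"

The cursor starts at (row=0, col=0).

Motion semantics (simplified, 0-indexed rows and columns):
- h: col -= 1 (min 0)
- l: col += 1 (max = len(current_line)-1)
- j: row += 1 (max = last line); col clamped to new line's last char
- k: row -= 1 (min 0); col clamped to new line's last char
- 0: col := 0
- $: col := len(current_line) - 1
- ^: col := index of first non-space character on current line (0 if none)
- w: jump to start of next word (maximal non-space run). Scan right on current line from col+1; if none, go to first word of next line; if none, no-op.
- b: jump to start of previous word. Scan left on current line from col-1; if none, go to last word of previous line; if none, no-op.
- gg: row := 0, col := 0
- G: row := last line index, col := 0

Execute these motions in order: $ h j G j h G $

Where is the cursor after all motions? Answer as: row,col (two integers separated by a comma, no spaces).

Answer: 4,9

Derivation:
After 1 ($): row=0 col=13 char='o'
After 2 (h): row=0 col=12 char='w'
After 3 (j): row=1 col=8 char='k'
After 4 (G): row=4 col=0 char='c'
After 5 (j): row=4 col=0 char='c'
After 6 (h): row=4 col=0 char='c'
After 7 (G): row=4 col=0 char='c'
After 8 ($): row=4 col=9 char='h'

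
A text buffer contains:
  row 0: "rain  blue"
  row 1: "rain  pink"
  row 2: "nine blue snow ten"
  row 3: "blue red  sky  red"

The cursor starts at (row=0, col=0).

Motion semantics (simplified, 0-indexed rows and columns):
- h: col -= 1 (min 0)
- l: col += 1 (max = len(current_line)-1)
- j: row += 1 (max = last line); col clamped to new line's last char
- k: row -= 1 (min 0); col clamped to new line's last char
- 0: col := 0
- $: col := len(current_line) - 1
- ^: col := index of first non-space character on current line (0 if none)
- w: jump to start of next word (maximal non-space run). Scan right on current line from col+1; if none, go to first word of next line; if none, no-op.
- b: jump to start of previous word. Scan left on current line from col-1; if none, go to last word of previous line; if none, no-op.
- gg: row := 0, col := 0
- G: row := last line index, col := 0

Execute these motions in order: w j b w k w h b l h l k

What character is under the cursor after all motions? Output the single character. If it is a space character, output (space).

After 1 (w): row=0 col=6 char='b'
After 2 (j): row=1 col=6 char='p'
After 3 (b): row=1 col=0 char='r'
After 4 (w): row=1 col=6 char='p'
After 5 (k): row=0 col=6 char='b'
After 6 (w): row=1 col=0 char='r'
After 7 (h): row=1 col=0 char='r'
After 8 (b): row=0 col=6 char='b'
After 9 (l): row=0 col=7 char='l'
After 10 (h): row=0 col=6 char='b'
After 11 (l): row=0 col=7 char='l'
After 12 (k): row=0 col=7 char='l'

Answer: l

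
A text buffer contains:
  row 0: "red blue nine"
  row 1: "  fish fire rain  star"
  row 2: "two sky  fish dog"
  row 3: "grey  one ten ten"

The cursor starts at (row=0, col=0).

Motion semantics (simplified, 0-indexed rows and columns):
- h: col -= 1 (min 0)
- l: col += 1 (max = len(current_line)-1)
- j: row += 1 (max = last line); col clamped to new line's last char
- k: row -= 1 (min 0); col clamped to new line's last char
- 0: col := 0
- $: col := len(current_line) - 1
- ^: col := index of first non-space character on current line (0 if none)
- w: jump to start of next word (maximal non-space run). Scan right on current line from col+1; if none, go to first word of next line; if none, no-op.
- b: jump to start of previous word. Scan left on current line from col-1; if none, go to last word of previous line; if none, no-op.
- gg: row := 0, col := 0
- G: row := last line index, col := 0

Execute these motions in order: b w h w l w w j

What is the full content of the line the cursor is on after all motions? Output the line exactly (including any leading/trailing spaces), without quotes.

After 1 (b): row=0 col=0 char='r'
After 2 (w): row=0 col=4 char='b'
After 3 (h): row=0 col=3 char='_'
After 4 (w): row=0 col=4 char='b'
After 5 (l): row=0 col=5 char='l'
After 6 (w): row=0 col=9 char='n'
After 7 (w): row=1 col=2 char='f'
After 8 (j): row=2 col=2 char='o'

Answer: two sky  fish dog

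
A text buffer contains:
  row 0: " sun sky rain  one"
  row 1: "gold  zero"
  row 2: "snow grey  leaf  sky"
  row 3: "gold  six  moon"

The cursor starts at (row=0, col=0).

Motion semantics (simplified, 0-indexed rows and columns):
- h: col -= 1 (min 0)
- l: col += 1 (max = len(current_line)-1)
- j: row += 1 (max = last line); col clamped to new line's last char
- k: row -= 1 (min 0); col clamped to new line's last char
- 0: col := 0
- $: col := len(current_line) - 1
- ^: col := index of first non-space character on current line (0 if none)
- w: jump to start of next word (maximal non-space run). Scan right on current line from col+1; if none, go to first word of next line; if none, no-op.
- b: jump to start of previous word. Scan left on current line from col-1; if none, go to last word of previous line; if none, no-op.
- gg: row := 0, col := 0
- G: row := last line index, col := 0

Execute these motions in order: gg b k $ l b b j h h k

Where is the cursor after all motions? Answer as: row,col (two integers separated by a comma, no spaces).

Answer: 0,7

Derivation:
After 1 (gg): row=0 col=0 char='_'
After 2 (b): row=0 col=0 char='_'
After 3 (k): row=0 col=0 char='_'
After 4 ($): row=0 col=17 char='e'
After 5 (l): row=0 col=17 char='e'
After 6 (b): row=0 col=15 char='o'
After 7 (b): row=0 col=9 char='r'
After 8 (j): row=1 col=9 char='o'
After 9 (h): row=1 col=8 char='r'
After 10 (h): row=1 col=7 char='e'
After 11 (k): row=0 col=7 char='y'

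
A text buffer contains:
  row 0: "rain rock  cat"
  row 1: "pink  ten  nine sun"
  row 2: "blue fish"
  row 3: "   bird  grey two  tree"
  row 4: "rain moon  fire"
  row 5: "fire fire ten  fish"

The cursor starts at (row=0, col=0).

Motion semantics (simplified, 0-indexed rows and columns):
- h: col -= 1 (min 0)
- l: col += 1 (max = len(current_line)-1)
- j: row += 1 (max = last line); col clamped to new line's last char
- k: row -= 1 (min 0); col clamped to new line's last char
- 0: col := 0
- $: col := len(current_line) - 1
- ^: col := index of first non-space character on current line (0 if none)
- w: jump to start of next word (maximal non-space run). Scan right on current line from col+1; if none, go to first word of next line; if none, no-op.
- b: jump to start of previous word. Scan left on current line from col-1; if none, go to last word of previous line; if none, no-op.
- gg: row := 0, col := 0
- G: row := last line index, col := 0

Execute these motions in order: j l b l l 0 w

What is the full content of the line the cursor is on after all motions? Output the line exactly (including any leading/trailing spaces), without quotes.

After 1 (j): row=1 col=0 char='p'
After 2 (l): row=1 col=1 char='i'
After 3 (b): row=1 col=0 char='p'
After 4 (l): row=1 col=1 char='i'
After 5 (l): row=1 col=2 char='n'
After 6 (0): row=1 col=0 char='p'
After 7 (w): row=1 col=6 char='t'

Answer: pink  ten  nine sun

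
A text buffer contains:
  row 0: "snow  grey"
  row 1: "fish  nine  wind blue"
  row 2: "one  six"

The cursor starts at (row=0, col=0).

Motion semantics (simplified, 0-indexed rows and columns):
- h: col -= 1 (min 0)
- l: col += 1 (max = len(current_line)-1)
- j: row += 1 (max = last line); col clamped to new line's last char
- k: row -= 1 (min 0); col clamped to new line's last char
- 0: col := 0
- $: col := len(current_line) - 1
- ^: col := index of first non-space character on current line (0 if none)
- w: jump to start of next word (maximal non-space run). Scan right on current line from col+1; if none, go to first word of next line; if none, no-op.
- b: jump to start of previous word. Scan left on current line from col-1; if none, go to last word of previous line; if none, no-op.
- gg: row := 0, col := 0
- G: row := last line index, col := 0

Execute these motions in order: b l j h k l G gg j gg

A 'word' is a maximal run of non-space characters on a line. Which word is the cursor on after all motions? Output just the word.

Answer: snow

Derivation:
After 1 (b): row=0 col=0 char='s'
After 2 (l): row=0 col=1 char='n'
After 3 (j): row=1 col=1 char='i'
After 4 (h): row=1 col=0 char='f'
After 5 (k): row=0 col=0 char='s'
After 6 (l): row=0 col=1 char='n'
After 7 (G): row=2 col=0 char='o'
After 8 (gg): row=0 col=0 char='s'
After 9 (j): row=1 col=0 char='f'
After 10 (gg): row=0 col=0 char='s'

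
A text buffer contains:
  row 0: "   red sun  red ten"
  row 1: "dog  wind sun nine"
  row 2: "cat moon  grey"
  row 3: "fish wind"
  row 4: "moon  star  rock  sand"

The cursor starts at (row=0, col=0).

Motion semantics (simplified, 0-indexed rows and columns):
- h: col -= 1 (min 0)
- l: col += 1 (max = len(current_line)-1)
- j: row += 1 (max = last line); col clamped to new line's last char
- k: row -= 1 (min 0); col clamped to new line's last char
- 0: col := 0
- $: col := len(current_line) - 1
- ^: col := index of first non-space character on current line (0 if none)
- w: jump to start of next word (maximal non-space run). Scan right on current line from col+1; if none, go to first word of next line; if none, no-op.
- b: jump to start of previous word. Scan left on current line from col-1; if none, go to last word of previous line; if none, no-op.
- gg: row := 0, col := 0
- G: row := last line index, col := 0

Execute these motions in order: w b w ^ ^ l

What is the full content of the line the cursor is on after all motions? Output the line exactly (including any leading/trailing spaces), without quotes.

After 1 (w): row=0 col=3 char='r'
After 2 (b): row=0 col=3 char='r'
After 3 (w): row=0 col=7 char='s'
After 4 (^): row=0 col=3 char='r'
After 5 (^): row=0 col=3 char='r'
After 6 (l): row=0 col=4 char='e'

Answer:    red sun  red ten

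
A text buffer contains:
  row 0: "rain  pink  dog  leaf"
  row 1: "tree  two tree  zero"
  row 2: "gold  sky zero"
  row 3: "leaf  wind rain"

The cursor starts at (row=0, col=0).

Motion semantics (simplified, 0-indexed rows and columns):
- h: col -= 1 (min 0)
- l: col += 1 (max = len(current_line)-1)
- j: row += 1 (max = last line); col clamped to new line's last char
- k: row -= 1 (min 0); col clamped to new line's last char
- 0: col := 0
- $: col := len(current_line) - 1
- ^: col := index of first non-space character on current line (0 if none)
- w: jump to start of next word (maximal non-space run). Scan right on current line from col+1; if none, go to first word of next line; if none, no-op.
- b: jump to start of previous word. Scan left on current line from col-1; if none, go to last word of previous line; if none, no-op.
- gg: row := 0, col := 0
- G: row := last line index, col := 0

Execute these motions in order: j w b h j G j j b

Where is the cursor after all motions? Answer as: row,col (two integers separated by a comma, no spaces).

After 1 (j): row=1 col=0 char='t'
After 2 (w): row=1 col=6 char='t'
After 3 (b): row=1 col=0 char='t'
After 4 (h): row=1 col=0 char='t'
After 5 (j): row=2 col=0 char='g'
After 6 (G): row=3 col=0 char='l'
After 7 (j): row=3 col=0 char='l'
After 8 (j): row=3 col=0 char='l'
After 9 (b): row=2 col=10 char='z'

Answer: 2,10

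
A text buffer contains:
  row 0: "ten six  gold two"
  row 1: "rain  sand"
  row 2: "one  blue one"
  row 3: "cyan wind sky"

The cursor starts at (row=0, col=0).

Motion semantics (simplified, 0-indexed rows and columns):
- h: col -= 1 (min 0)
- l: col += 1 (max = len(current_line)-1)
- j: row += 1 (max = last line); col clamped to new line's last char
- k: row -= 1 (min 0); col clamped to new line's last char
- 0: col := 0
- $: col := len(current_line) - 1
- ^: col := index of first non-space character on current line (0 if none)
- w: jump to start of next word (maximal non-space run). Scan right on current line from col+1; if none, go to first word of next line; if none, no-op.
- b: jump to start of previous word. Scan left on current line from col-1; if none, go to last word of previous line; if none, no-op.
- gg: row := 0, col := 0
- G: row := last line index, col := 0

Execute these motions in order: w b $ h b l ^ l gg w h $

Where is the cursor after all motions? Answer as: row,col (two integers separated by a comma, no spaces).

After 1 (w): row=0 col=4 char='s'
After 2 (b): row=0 col=0 char='t'
After 3 ($): row=0 col=16 char='o'
After 4 (h): row=0 col=15 char='w'
After 5 (b): row=0 col=14 char='t'
After 6 (l): row=0 col=15 char='w'
After 7 (^): row=0 col=0 char='t'
After 8 (l): row=0 col=1 char='e'
After 9 (gg): row=0 col=0 char='t'
After 10 (w): row=0 col=4 char='s'
After 11 (h): row=0 col=3 char='_'
After 12 ($): row=0 col=16 char='o'

Answer: 0,16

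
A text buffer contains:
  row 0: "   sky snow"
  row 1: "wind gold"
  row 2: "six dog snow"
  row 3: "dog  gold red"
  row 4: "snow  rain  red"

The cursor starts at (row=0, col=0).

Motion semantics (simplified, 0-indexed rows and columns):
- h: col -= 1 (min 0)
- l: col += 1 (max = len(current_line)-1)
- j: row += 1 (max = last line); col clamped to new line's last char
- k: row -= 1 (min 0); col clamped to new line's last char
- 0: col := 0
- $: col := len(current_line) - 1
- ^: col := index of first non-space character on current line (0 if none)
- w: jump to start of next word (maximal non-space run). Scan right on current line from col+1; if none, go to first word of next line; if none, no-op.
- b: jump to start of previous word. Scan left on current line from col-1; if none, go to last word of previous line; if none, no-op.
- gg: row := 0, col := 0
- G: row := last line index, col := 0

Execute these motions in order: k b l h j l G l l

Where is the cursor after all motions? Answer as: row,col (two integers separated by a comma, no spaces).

Answer: 4,2

Derivation:
After 1 (k): row=0 col=0 char='_'
After 2 (b): row=0 col=0 char='_'
After 3 (l): row=0 col=1 char='_'
After 4 (h): row=0 col=0 char='_'
After 5 (j): row=1 col=0 char='w'
After 6 (l): row=1 col=1 char='i'
After 7 (G): row=4 col=0 char='s'
After 8 (l): row=4 col=1 char='n'
After 9 (l): row=4 col=2 char='o'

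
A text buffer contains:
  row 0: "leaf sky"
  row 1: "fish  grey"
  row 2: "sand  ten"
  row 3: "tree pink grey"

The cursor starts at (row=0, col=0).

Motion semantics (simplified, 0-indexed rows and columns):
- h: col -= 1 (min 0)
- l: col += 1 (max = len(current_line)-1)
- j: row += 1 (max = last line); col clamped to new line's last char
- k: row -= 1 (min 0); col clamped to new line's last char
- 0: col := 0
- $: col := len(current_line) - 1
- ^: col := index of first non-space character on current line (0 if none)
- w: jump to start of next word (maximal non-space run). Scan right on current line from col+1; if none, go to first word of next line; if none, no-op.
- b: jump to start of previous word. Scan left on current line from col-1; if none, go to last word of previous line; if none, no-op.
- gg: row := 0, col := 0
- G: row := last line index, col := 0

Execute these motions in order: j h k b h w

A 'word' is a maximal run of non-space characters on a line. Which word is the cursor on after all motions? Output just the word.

After 1 (j): row=1 col=0 char='f'
After 2 (h): row=1 col=0 char='f'
After 3 (k): row=0 col=0 char='l'
After 4 (b): row=0 col=0 char='l'
After 5 (h): row=0 col=0 char='l'
After 6 (w): row=0 col=5 char='s'

Answer: sky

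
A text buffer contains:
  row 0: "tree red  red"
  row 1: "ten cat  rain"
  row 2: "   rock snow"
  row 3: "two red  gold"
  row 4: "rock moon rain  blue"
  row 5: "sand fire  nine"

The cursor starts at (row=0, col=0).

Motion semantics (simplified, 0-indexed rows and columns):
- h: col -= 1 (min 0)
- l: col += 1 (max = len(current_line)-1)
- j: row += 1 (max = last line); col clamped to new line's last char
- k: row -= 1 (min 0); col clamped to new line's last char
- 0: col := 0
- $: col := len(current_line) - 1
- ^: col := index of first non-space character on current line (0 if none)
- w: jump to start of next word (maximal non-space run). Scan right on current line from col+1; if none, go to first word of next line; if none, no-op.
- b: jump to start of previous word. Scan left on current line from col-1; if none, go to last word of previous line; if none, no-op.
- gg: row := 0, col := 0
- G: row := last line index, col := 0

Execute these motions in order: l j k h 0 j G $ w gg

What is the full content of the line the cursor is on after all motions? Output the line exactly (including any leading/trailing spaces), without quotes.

Answer: tree red  red

Derivation:
After 1 (l): row=0 col=1 char='r'
After 2 (j): row=1 col=1 char='e'
After 3 (k): row=0 col=1 char='r'
After 4 (h): row=0 col=0 char='t'
After 5 (0): row=0 col=0 char='t'
After 6 (j): row=1 col=0 char='t'
After 7 (G): row=5 col=0 char='s'
After 8 ($): row=5 col=14 char='e'
After 9 (w): row=5 col=14 char='e'
After 10 (gg): row=0 col=0 char='t'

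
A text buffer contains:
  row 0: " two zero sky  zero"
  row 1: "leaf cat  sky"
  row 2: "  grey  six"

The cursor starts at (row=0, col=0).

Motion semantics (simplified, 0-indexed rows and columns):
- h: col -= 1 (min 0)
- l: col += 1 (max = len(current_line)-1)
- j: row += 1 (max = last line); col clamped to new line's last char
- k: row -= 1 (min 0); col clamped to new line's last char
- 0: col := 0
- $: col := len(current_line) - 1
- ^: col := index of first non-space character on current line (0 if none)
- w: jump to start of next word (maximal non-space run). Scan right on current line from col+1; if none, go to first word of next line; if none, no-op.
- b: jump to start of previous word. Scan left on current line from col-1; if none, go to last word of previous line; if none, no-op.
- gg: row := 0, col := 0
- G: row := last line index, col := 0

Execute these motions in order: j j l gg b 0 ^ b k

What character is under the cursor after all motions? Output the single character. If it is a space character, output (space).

After 1 (j): row=1 col=0 char='l'
After 2 (j): row=2 col=0 char='_'
After 3 (l): row=2 col=1 char='_'
After 4 (gg): row=0 col=0 char='_'
After 5 (b): row=0 col=0 char='_'
After 6 (0): row=0 col=0 char='_'
After 7 (^): row=0 col=1 char='t'
After 8 (b): row=0 col=1 char='t'
After 9 (k): row=0 col=1 char='t'

Answer: t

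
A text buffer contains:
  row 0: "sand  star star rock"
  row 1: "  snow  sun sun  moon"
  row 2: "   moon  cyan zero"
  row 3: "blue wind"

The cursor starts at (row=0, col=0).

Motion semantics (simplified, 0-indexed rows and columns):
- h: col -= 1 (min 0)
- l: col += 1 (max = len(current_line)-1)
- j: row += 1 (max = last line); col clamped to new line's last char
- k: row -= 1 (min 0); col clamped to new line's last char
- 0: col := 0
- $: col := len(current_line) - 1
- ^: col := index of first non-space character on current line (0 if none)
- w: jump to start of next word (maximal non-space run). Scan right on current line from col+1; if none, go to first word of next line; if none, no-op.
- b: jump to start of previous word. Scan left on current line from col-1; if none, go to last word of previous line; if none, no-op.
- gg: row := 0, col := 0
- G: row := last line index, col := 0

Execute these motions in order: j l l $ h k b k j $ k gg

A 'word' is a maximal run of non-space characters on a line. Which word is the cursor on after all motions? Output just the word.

After 1 (j): row=1 col=0 char='_'
After 2 (l): row=1 col=1 char='_'
After 3 (l): row=1 col=2 char='s'
After 4 ($): row=1 col=20 char='n'
After 5 (h): row=1 col=19 char='o'
After 6 (k): row=0 col=19 char='k'
After 7 (b): row=0 col=16 char='r'
After 8 (k): row=0 col=16 char='r'
After 9 (j): row=1 col=16 char='_'
After 10 ($): row=1 col=20 char='n'
After 11 (k): row=0 col=19 char='k'
After 12 (gg): row=0 col=0 char='s'

Answer: sand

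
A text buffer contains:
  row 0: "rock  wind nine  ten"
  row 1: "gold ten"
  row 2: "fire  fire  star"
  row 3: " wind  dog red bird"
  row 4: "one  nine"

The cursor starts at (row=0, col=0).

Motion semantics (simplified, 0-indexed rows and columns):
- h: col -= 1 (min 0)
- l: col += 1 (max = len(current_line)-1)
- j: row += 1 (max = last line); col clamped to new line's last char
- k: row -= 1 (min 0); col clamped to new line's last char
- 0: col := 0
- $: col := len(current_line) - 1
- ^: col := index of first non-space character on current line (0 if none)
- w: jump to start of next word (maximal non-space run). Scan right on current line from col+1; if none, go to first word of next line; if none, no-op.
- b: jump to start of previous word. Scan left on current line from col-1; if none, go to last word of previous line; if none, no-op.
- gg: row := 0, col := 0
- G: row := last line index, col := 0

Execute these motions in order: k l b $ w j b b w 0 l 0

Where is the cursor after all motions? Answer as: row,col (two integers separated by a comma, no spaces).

After 1 (k): row=0 col=0 char='r'
After 2 (l): row=0 col=1 char='o'
After 3 (b): row=0 col=0 char='r'
After 4 ($): row=0 col=19 char='n'
After 5 (w): row=1 col=0 char='g'
After 6 (j): row=2 col=0 char='f'
After 7 (b): row=1 col=5 char='t'
After 8 (b): row=1 col=0 char='g'
After 9 (w): row=1 col=5 char='t'
After 10 (0): row=1 col=0 char='g'
After 11 (l): row=1 col=1 char='o'
After 12 (0): row=1 col=0 char='g'

Answer: 1,0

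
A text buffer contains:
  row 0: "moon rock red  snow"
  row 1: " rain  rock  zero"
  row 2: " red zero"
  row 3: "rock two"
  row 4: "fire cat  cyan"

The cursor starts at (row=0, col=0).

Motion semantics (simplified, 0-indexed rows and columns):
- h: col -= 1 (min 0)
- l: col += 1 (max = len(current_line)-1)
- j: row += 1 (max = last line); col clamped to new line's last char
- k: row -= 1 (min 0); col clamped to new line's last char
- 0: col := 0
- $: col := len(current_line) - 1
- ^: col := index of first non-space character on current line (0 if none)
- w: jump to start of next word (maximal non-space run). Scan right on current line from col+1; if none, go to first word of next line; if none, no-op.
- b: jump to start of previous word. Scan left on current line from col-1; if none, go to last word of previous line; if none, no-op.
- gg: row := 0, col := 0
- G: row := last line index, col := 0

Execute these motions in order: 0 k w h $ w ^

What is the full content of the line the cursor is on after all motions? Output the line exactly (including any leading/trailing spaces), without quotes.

Answer:  rain  rock  zero

Derivation:
After 1 (0): row=0 col=0 char='m'
After 2 (k): row=0 col=0 char='m'
After 3 (w): row=0 col=5 char='r'
After 4 (h): row=0 col=4 char='_'
After 5 ($): row=0 col=18 char='w'
After 6 (w): row=1 col=1 char='r'
After 7 (^): row=1 col=1 char='r'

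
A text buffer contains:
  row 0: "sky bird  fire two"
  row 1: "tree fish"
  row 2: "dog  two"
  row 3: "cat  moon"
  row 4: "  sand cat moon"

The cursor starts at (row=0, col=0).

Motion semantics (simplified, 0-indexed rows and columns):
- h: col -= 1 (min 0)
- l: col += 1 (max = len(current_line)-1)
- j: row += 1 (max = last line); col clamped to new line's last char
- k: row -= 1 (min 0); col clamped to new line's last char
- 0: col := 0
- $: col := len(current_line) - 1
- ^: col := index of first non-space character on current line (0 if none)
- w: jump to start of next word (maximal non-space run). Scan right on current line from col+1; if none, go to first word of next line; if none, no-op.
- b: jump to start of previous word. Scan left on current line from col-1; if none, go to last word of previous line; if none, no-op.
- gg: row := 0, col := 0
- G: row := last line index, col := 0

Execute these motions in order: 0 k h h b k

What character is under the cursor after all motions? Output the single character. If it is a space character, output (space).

After 1 (0): row=0 col=0 char='s'
After 2 (k): row=0 col=0 char='s'
After 3 (h): row=0 col=0 char='s'
After 4 (h): row=0 col=0 char='s'
After 5 (b): row=0 col=0 char='s'
After 6 (k): row=0 col=0 char='s'

Answer: s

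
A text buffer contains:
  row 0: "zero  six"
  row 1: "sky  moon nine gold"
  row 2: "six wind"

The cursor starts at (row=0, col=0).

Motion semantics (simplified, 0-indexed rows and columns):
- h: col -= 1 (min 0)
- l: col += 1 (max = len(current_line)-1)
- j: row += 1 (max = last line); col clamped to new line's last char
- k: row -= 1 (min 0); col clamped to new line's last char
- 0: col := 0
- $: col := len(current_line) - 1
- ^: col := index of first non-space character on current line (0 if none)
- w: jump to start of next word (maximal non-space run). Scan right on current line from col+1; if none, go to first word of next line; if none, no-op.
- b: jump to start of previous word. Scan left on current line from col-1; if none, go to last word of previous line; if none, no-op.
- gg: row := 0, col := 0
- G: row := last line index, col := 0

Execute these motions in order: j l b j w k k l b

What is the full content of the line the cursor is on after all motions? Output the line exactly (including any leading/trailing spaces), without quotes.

After 1 (j): row=1 col=0 char='s'
After 2 (l): row=1 col=1 char='k'
After 3 (b): row=1 col=0 char='s'
After 4 (j): row=2 col=0 char='s'
After 5 (w): row=2 col=4 char='w'
After 6 (k): row=1 col=4 char='_'
After 7 (k): row=0 col=4 char='_'
After 8 (l): row=0 col=5 char='_'
After 9 (b): row=0 col=0 char='z'

Answer: zero  six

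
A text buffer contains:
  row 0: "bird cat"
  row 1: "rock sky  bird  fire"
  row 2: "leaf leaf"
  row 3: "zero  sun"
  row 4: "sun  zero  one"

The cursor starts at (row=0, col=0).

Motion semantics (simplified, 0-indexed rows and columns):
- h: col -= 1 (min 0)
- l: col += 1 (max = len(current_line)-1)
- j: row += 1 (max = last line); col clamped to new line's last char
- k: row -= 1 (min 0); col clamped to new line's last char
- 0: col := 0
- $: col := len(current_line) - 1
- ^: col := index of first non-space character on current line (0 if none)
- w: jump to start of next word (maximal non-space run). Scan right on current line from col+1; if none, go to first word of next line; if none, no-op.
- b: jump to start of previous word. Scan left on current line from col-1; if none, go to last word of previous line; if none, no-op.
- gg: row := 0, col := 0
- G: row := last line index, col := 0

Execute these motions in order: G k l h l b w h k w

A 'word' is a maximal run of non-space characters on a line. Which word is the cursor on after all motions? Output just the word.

Answer: zero

Derivation:
After 1 (G): row=4 col=0 char='s'
After 2 (k): row=3 col=0 char='z'
After 3 (l): row=3 col=1 char='e'
After 4 (h): row=3 col=0 char='z'
After 5 (l): row=3 col=1 char='e'
After 6 (b): row=3 col=0 char='z'
After 7 (w): row=3 col=6 char='s'
After 8 (h): row=3 col=5 char='_'
After 9 (k): row=2 col=5 char='l'
After 10 (w): row=3 col=0 char='z'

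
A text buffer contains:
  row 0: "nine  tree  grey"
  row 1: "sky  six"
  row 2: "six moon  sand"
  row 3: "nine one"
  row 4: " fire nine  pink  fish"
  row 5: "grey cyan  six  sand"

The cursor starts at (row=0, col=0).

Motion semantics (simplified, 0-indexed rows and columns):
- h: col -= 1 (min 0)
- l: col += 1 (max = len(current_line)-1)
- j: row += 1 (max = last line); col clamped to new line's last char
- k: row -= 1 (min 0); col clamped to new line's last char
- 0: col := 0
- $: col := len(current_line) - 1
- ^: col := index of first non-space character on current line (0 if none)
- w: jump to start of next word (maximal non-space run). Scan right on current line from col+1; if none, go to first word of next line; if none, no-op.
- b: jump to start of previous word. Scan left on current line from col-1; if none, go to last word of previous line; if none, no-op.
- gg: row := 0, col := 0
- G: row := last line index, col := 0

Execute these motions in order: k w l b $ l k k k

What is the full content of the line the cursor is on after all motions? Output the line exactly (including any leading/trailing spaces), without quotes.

After 1 (k): row=0 col=0 char='n'
After 2 (w): row=0 col=6 char='t'
After 3 (l): row=0 col=7 char='r'
After 4 (b): row=0 col=6 char='t'
After 5 ($): row=0 col=15 char='y'
After 6 (l): row=0 col=15 char='y'
After 7 (k): row=0 col=15 char='y'
After 8 (k): row=0 col=15 char='y'
After 9 (k): row=0 col=15 char='y'

Answer: nine  tree  grey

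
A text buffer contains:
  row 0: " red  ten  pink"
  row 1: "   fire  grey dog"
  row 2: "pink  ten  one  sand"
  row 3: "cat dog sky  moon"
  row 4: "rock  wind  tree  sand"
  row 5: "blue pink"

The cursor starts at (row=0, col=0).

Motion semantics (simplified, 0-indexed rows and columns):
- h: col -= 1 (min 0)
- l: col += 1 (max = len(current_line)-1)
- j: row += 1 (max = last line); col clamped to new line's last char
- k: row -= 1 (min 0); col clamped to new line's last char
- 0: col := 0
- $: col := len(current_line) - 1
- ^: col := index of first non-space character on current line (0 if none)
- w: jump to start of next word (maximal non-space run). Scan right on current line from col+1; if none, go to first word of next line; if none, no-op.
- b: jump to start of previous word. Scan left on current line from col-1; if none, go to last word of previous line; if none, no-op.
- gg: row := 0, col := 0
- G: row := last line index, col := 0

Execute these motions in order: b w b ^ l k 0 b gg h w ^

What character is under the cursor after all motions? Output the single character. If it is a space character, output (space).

Answer: r

Derivation:
After 1 (b): row=0 col=0 char='_'
After 2 (w): row=0 col=1 char='r'
After 3 (b): row=0 col=1 char='r'
After 4 (^): row=0 col=1 char='r'
After 5 (l): row=0 col=2 char='e'
After 6 (k): row=0 col=2 char='e'
After 7 (0): row=0 col=0 char='_'
After 8 (b): row=0 col=0 char='_'
After 9 (gg): row=0 col=0 char='_'
After 10 (h): row=0 col=0 char='_'
After 11 (w): row=0 col=1 char='r'
After 12 (^): row=0 col=1 char='r'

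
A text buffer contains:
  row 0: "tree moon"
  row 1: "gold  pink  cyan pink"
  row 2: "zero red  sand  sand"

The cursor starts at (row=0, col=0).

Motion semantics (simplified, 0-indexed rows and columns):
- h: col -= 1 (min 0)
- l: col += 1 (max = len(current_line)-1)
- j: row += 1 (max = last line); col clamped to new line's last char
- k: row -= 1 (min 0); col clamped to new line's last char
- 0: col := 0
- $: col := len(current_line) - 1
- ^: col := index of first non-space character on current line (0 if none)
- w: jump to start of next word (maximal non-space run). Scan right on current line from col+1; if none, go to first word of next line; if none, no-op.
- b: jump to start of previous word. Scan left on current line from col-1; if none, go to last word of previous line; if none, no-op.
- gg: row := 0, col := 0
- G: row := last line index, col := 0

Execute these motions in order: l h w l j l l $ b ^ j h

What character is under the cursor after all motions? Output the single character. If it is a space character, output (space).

Answer: z

Derivation:
After 1 (l): row=0 col=1 char='r'
After 2 (h): row=0 col=0 char='t'
After 3 (w): row=0 col=5 char='m'
After 4 (l): row=0 col=6 char='o'
After 5 (j): row=1 col=6 char='p'
After 6 (l): row=1 col=7 char='i'
After 7 (l): row=1 col=8 char='n'
After 8 ($): row=1 col=20 char='k'
After 9 (b): row=1 col=17 char='p'
After 10 (^): row=1 col=0 char='g'
After 11 (j): row=2 col=0 char='z'
After 12 (h): row=2 col=0 char='z'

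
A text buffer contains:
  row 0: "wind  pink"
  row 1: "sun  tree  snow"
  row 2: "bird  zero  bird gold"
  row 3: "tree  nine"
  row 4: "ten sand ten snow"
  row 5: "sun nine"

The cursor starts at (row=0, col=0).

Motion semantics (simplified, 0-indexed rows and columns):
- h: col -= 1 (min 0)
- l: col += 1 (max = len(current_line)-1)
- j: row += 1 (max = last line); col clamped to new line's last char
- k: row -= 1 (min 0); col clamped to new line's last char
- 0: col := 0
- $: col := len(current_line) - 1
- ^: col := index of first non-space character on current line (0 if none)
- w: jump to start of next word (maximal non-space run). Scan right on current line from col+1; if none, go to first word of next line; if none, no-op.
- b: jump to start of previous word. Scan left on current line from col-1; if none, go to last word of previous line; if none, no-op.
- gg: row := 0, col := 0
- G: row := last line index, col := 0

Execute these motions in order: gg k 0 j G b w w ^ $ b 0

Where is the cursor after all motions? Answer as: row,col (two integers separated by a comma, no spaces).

Answer: 5,0

Derivation:
After 1 (gg): row=0 col=0 char='w'
After 2 (k): row=0 col=0 char='w'
After 3 (0): row=0 col=0 char='w'
After 4 (j): row=1 col=0 char='s'
After 5 (G): row=5 col=0 char='s'
After 6 (b): row=4 col=13 char='s'
After 7 (w): row=5 col=0 char='s'
After 8 (w): row=5 col=4 char='n'
After 9 (^): row=5 col=0 char='s'
After 10 ($): row=5 col=7 char='e'
After 11 (b): row=5 col=4 char='n'
After 12 (0): row=5 col=0 char='s'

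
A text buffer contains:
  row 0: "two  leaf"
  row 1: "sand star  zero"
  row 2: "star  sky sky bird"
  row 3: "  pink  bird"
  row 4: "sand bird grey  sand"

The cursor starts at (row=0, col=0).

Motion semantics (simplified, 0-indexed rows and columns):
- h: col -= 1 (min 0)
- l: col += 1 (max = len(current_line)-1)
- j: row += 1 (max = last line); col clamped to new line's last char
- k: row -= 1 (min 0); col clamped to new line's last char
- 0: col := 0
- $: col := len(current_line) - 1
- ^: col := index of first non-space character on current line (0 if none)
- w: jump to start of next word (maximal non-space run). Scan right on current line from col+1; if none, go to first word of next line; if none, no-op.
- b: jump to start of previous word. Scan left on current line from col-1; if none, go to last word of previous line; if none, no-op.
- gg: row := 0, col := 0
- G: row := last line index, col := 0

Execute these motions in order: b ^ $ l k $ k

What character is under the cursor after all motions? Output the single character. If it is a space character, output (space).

After 1 (b): row=0 col=0 char='t'
After 2 (^): row=0 col=0 char='t'
After 3 ($): row=0 col=8 char='f'
After 4 (l): row=0 col=8 char='f'
After 5 (k): row=0 col=8 char='f'
After 6 ($): row=0 col=8 char='f'
After 7 (k): row=0 col=8 char='f'

Answer: f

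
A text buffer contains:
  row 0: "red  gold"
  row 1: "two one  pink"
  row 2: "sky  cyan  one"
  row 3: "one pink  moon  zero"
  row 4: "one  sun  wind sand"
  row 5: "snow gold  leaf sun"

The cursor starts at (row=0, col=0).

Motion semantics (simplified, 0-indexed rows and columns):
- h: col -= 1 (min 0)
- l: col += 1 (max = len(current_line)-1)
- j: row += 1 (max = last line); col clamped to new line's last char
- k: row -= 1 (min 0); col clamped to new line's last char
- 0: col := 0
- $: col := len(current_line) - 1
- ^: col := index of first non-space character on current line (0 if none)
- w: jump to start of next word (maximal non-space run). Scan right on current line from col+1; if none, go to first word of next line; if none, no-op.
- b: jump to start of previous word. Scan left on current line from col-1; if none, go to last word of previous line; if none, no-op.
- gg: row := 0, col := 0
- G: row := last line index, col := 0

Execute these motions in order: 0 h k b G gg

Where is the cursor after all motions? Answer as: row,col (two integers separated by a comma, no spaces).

After 1 (0): row=0 col=0 char='r'
After 2 (h): row=0 col=0 char='r'
After 3 (k): row=0 col=0 char='r'
After 4 (b): row=0 col=0 char='r'
After 5 (G): row=5 col=0 char='s'
After 6 (gg): row=0 col=0 char='r'

Answer: 0,0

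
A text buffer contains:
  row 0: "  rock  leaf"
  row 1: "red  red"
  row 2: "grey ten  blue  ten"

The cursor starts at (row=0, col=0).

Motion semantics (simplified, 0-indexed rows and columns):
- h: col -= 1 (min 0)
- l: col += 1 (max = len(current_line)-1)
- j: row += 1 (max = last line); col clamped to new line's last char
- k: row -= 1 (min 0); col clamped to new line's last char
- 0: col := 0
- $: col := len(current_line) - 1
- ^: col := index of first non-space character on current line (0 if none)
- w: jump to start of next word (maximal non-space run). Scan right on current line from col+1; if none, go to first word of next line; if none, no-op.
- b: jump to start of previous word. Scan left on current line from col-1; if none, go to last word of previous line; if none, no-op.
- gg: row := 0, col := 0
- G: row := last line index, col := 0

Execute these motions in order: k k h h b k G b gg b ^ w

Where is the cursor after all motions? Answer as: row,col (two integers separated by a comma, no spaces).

Answer: 0,8

Derivation:
After 1 (k): row=0 col=0 char='_'
After 2 (k): row=0 col=0 char='_'
After 3 (h): row=0 col=0 char='_'
After 4 (h): row=0 col=0 char='_'
After 5 (b): row=0 col=0 char='_'
After 6 (k): row=0 col=0 char='_'
After 7 (G): row=2 col=0 char='g'
After 8 (b): row=1 col=5 char='r'
After 9 (gg): row=0 col=0 char='_'
After 10 (b): row=0 col=0 char='_'
After 11 (^): row=0 col=2 char='r'
After 12 (w): row=0 col=8 char='l'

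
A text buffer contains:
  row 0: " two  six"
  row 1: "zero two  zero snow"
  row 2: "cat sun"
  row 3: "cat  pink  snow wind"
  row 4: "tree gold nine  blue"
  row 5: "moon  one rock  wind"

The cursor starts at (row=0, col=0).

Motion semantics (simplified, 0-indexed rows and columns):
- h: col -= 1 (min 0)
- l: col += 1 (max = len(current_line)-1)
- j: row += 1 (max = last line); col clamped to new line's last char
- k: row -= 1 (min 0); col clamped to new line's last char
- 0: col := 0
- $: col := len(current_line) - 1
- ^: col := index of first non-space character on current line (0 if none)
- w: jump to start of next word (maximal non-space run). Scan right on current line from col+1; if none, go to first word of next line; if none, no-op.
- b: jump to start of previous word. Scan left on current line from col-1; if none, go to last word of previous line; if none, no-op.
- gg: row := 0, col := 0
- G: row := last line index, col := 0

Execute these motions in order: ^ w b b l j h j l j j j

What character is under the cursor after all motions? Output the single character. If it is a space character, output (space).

After 1 (^): row=0 col=1 char='t'
After 2 (w): row=0 col=6 char='s'
After 3 (b): row=0 col=1 char='t'
After 4 (b): row=0 col=1 char='t'
After 5 (l): row=0 col=2 char='w'
After 6 (j): row=1 col=2 char='r'
After 7 (h): row=1 col=1 char='e'
After 8 (j): row=2 col=1 char='a'
After 9 (l): row=2 col=2 char='t'
After 10 (j): row=3 col=2 char='t'
After 11 (j): row=4 col=2 char='e'
After 12 (j): row=5 col=2 char='o'

Answer: o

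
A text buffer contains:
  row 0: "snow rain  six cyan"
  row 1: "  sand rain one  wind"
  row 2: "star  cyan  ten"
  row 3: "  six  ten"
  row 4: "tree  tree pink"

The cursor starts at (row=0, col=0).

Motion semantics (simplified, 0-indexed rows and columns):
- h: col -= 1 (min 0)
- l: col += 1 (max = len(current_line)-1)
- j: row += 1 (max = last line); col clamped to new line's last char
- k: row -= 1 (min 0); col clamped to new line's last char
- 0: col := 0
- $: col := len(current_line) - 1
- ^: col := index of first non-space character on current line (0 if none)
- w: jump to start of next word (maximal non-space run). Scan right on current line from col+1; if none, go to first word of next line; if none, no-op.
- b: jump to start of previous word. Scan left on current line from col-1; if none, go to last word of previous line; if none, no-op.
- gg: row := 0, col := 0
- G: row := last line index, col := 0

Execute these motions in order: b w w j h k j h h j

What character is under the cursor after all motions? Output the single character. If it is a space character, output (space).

After 1 (b): row=0 col=0 char='s'
After 2 (w): row=0 col=5 char='r'
After 3 (w): row=0 col=11 char='s'
After 4 (j): row=1 col=11 char='_'
After 5 (h): row=1 col=10 char='n'
After 6 (k): row=0 col=10 char='_'
After 7 (j): row=1 col=10 char='n'
After 8 (h): row=1 col=9 char='i'
After 9 (h): row=1 col=8 char='a'
After 10 (j): row=2 col=8 char='a'

Answer: a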